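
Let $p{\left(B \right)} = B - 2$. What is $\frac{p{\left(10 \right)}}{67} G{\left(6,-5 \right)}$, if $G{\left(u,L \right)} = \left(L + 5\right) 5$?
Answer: $0$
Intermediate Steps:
$G{\left(u,L \right)} = 25 + 5 L$ ($G{\left(u,L \right)} = \left(5 + L\right) 5 = 25 + 5 L$)
$p{\left(B \right)} = -2 + B$
$\frac{p{\left(10 \right)}}{67} G{\left(6,-5 \right)} = \frac{-2 + 10}{67} \left(25 + 5 \left(-5\right)\right) = 8 \cdot \frac{1}{67} \left(25 - 25\right) = \frac{8}{67} \cdot 0 = 0$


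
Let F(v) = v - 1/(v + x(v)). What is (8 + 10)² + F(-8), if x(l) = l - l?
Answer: 2529/8 ≈ 316.13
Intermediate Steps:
x(l) = 0
F(v) = v - 1/v (F(v) = v - 1/(v + 0) = v - 1/v)
(8 + 10)² + F(-8) = (8 + 10)² + (-8 - 1/(-8)) = 18² + (-8 - 1*(-⅛)) = 324 + (-8 + ⅛) = 324 - 63/8 = 2529/8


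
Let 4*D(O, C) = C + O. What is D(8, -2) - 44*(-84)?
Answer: 7395/2 ≈ 3697.5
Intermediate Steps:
D(O, C) = C/4 + O/4 (D(O, C) = (C + O)/4 = C/4 + O/4)
D(8, -2) - 44*(-84) = ((¼)*(-2) + (¼)*8) - 44*(-84) = (-½ + 2) + 3696 = 3/2 + 3696 = 7395/2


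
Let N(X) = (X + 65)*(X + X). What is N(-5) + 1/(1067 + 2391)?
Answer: -2074799/3458 ≈ -600.00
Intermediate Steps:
N(X) = 2*X*(65 + X) (N(X) = (65 + X)*(2*X) = 2*X*(65 + X))
N(-5) + 1/(1067 + 2391) = 2*(-5)*(65 - 5) + 1/(1067 + 2391) = 2*(-5)*60 + 1/3458 = -600 + 1/3458 = -2074799/3458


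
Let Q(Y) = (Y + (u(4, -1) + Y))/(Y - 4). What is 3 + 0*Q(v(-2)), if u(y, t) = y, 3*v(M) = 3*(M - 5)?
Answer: 3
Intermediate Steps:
v(M) = -5 + M (v(M) = (3*(M - 5))/3 = (3*(-5 + M))/3 = (-15 + 3*M)/3 = -5 + M)
Q(Y) = (4 + 2*Y)/(-4 + Y) (Q(Y) = (Y + (4 + Y))/(Y - 4) = (4 + 2*Y)/(-4 + Y))
3 + 0*Q(v(-2)) = 3 + 0*(2*(2 + (-5 - 2))/(-4 + (-5 - 2))) = 3 + 0*(2*(2 - 7)/(-4 - 7)) = 3 + 0*(2*(-5)/(-11)) = 3 + 0*(2*(-1/11)*(-5)) = 3 + 0*(10/11) = 3 + 0 = 3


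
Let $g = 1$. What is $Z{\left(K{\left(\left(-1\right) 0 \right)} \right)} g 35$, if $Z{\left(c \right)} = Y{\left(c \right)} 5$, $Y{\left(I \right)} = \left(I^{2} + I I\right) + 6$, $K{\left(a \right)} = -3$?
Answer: $4200$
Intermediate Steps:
$Y{\left(I \right)} = 6 + 2 I^{2}$ ($Y{\left(I \right)} = \left(I^{2} + I^{2}\right) + 6 = 2 I^{2} + 6 = 6 + 2 I^{2}$)
$Z{\left(c \right)} = 30 + 10 c^{2}$ ($Z{\left(c \right)} = \left(6 + 2 c^{2}\right) 5 = 30 + 10 c^{2}$)
$Z{\left(K{\left(\left(-1\right) 0 \right)} \right)} g 35 = \left(30 + 10 \left(-3\right)^{2}\right) 1 \cdot 35 = \left(30 + 10 \cdot 9\right) 1 \cdot 35 = \left(30 + 90\right) 1 \cdot 35 = 120 \cdot 1 \cdot 35 = 120 \cdot 35 = 4200$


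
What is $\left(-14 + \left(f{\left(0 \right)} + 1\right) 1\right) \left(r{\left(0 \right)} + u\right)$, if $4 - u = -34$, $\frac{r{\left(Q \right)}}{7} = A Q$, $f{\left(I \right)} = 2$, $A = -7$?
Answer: $-418$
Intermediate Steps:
$r{\left(Q \right)} = - 49 Q$ ($r{\left(Q \right)} = 7 \left(- 7 Q\right) = - 49 Q$)
$u = 38$ ($u = 4 - -34 = 4 + 34 = 38$)
$\left(-14 + \left(f{\left(0 \right)} + 1\right) 1\right) \left(r{\left(0 \right)} + u\right) = \left(-14 + \left(2 + 1\right) 1\right) \left(\left(-49\right) 0 + 38\right) = \left(-14 + 3 \cdot 1\right) \left(0 + 38\right) = \left(-14 + 3\right) 38 = \left(-11\right) 38 = -418$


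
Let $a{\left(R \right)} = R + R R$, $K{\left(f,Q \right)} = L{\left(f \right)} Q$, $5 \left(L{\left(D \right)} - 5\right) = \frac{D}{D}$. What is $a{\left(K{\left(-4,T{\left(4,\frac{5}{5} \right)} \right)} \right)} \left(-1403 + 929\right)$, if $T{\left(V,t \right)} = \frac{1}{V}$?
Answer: $- \frac{70863}{50} \approx -1417.3$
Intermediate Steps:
$L{\left(D \right)} = \frac{26}{5}$ ($L{\left(D \right)} = 5 + \frac{D \frac{1}{D}}{5} = 5 + \frac{1}{5} \cdot 1 = 5 + \frac{1}{5} = \frac{26}{5}$)
$K{\left(f,Q \right)} = \frac{26 Q}{5}$
$a{\left(R \right)} = R + R^{2}$
$a{\left(K{\left(-4,T{\left(4,\frac{5}{5} \right)} \right)} \right)} \left(-1403 + 929\right) = \frac{26}{5 \cdot 4} \left(1 + \frac{26}{5 \cdot 4}\right) \left(-1403 + 929\right) = \frac{26}{5} \cdot \frac{1}{4} \left(1 + \frac{26}{5} \cdot \frac{1}{4}\right) \left(-474\right) = \frac{13 \left(1 + \frac{13}{10}\right)}{10} \left(-474\right) = \frac{13}{10} \cdot \frac{23}{10} \left(-474\right) = \frac{299}{100} \left(-474\right) = - \frac{70863}{50}$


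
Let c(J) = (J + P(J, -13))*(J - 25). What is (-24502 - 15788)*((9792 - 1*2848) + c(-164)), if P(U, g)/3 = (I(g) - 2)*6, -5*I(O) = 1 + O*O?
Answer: -6462999480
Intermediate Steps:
I(O) = -1/5 - O**2/5 (I(O) = -(1 + O*O)/5 = -(1 + O**2)/5 = -1/5 - O**2/5)
P(U, g) = -198/5 - 18*g**2/5 (P(U, g) = 3*(((-1/5 - g**2/5) - 2)*6) = 3*((-11/5 - g**2/5)*6) = 3*(-66/5 - 6*g**2/5) = -198/5 - 18*g**2/5)
c(J) = (-648 + J)*(-25 + J) (c(J) = (J + (-198/5 - 18/5*(-13)**2))*(J - 25) = (J + (-198/5 - 18/5*169))*(-25 + J) = (J + (-198/5 - 3042/5))*(-25 + J) = (J - 648)*(-25 + J) = (-648 + J)*(-25 + J))
(-24502 - 15788)*((9792 - 1*2848) + c(-164)) = (-24502 - 15788)*((9792 - 1*2848) + (16200 + (-164)**2 - 673*(-164))) = -40290*((9792 - 2848) + (16200 + 26896 + 110372)) = -40290*(6944 + 153468) = -40290*160412 = -6462999480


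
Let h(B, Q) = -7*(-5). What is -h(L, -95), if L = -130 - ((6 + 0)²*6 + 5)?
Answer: -35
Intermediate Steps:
L = -351 (L = -130 - (6²*6 + 5) = -130 - (36*6 + 5) = -130 - (216 + 5) = -130 - 1*221 = -130 - 221 = -351)
h(B, Q) = 35
-h(L, -95) = -1*35 = -35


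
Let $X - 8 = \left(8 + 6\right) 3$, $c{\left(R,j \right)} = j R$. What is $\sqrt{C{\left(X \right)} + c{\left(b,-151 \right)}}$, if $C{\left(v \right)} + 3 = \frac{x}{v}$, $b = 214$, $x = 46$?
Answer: $\frac{i \sqrt{807902}}{5} \approx 179.77 i$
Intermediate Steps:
$c{\left(R,j \right)} = R j$
$X = 50$ ($X = 8 + \left(8 + 6\right) 3 = 8 + 14 \cdot 3 = 8 + 42 = 50$)
$C{\left(v \right)} = -3 + \frac{46}{v}$
$\sqrt{C{\left(X \right)} + c{\left(b,-151 \right)}} = \sqrt{\left(-3 + \frac{46}{50}\right) + 214 \left(-151\right)} = \sqrt{\left(-3 + 46 \cdot \frac{1}{50}\right) - 32314} = \sqrt{\left(-3 + \frac{23}{25}\right) - 32314} = \sqrt{- \frac{52}{25} - 32314} = \sqrt{- \frac{807902}{25}} = \frac{i \sqrt{807902}}{5}$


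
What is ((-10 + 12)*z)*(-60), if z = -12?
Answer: 1440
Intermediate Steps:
((-10 + 12)*z)*(-60) = ((-10 + 12)*(-12))*(-60) = (2*(-12))*(-60) = -24*(-60) = 1440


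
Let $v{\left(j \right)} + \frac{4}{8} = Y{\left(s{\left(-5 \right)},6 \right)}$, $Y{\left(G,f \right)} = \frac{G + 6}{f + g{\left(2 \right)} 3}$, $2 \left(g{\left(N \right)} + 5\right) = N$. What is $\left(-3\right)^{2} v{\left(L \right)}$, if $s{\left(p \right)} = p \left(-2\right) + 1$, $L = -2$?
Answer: $-30$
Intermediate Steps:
$g{\left(N \right)} = -5 + \frac{N}{2}$
$s{\left(p \right)} = 1 - 2 p$ ($s{\left(p \right)} = - 2 p + 1 = 1 - 2 p$)
$Y{\left(G,f \right)} = \frac{6 + G}{-12 + f}$ ($Y{\left(G,f \right)} = \frac{G + 6}{f + \left(-5 + \frac{1}{2} \cdot 2\right) 3} = \frac{6 + G}{f + \left(-5 + 1\right) 3} = \frac{6 + G}{f - 12} = \frac{6 + G}{-12 + f}$)
$v{\left(j \right)} = - \frac{10}{3}$ ($v{\left(j \right)} = - \frac{1}{2} + \frac{6 + \left(1 - -10\right)}{-12 + 6} = - \frac{1}{2} + \frac{6 + \left(1 + 10\right)}{-6} = - \frac{1}{2} - \frac{6 + 11}{6} = - \frac{1}{2} - \frac{17}{6} = - \frac{10}{3}$)
$\left(-3\right)^{2} v{\left(L \right)} = \left(-3\right)^{2} \left(- \frac{10}{3}\right) = 9 \left(- \frac{10}{3}\right) = -30$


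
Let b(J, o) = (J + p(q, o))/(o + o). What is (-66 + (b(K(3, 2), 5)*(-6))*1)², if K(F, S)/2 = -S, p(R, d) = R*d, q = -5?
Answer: 59049/25 ≈ 2362.0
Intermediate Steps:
K(F, S) = -2*S (K(F, S) = 2*(-S) = -2*S)
b(J, o) = (J - 5*o)/(2*o) (b(J, o) = (J - 5*o)/(o + o) = (J - 5*o)/((2*o)) = (J - 5*o)*(1/(2*o)) = (J - 5*o)/(2*o))
(-66 + (b(K(3, 2), 5)*(-6))*1)² = (-66 + (((½)*(-2*2 - 5*5)/5)*(-6))*1)² = (-66 + (((½)*(⅕)*(-4 - 25))*(-6))*1)² = (-66 + (((½)*(⅕)*(-29))*(-6))*1)² = (-66 - 29/10*(-6)*1)² = (-66 + (87/5)*1)² = (-66 + 87/5)² = (-243/5)² = 59049/25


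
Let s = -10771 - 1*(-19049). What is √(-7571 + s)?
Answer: √707 ≈ 26.589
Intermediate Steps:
s = 8278 (s = -10771 + 19049 = 8278)
√(-7571 + s) = √(-7571 + 8278) = √707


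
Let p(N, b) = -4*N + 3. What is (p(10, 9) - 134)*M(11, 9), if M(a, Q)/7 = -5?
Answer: 5985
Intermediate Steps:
p(N, b) = 3 - 4*N
M(a, Q) = -35 (M(a, Q) = 7*(-5) = -35)
(p(10, 9) - 134)*M(11, 9) = ((3 - 4*10) - 134)*(-35) = ((3 - 40) - 134)*(-35) = (-37 - 134)*(-35) = -171*(-35) = 5985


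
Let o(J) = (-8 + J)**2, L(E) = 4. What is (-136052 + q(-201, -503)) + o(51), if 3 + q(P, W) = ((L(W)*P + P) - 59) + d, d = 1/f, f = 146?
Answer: -19749419/146 ≈ -1.3527e+5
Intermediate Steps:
d = 1/146 ≈ 0.0068493
q(P, W) = -9051/146 + 5*P (q(P, W) = -3 + (((4*P + P) - 59) + 1/146) = -3 + ((5*P - 59) + 1/146) = -3 + ((-59 + 5*P) + 1/146) = -3 + (-8613/146 + 5*P) = -9051/146 + 5*P)
(-136052 + q(-201, -503)) + o(51) = (-136052 + (-9051/146 + 5*(-201))) + (-8 + 51)**2 = (-136052 + (-9051/146 - 1005)) + 43**2 = (-136052 - 155781/146) + 1849 = -20019373/146 + 1849 = -19749419/146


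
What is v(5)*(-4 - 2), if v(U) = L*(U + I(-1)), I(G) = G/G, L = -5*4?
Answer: 720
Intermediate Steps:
L = -20
I(G) = 1
v(U) = -20 - 20*U (v(U) = -20*(U + 1) = -20*(1 + U) = -20 - 20*U)
v(5)*(-4 - 2) = (-20 - 20*5)*(-4 - 2) = (-20 - 100)*(-6) = -120*(-6) = 720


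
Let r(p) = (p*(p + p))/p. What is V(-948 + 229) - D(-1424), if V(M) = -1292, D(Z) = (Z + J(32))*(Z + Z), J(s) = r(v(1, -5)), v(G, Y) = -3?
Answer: -4073932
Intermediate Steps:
r(p) = 2*p (r(p) = (p*(2*p))/p = (2*p**2)/p = 2*p)
J(s) = -6 (J(s) = 2*(-3) = -6)
D(Z) = 2*Z*(-6 + Z) (D(Z) = (Z - 6)*(Z + Z) = (-6 + Z)*(2*Z) = 2*Z*(-6 + Z))
V(-948 + 229) - D(-1424) = -1292 - 2*(-1424)*(-6 - 1424) = -1292 - 2*(-1424)*(-1430) = -1292 - 1*4072640 = -1292 - 4072640 = -4073932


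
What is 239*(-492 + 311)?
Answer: -43259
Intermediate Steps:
239*(-492 + 311) = 239*(-181) = -43259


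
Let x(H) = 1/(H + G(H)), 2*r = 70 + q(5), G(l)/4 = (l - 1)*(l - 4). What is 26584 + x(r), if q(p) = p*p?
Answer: 432707770/16277 ≈ 26584.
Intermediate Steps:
q(p) = p²
G(l) = 4*(-1 + l)*(-4 + l) (G(l) = 4*((l - 1)*(l - 4)) = 4*((-1 + l)*(-4 + l)) = 4*(-1 + l)*(-4 + l))
r = 95/2 (r = (70 + 5²)/2 = (70 + 25)/2 = (½)*95 = 95/2 ≈ 47.500)
x(H) = 1/(16 - 19*H + 4*H²) (x(H) = 1/(H + (16 - 20*H + 4*H²)) = 1/(16 - 19*H + 4*H²))
26584 + x(r) = 26584 + 1/(16 - 19*95/2 + 4*(95/2)²) = 26584 + 1/(16 - 1805/2 + 4*(9025/4)) = 26584 + 1/(16 - 1805/2 + 9025) = 26584 + 1/(16277/2) = 26584 + 2/16277 = 432707770/16277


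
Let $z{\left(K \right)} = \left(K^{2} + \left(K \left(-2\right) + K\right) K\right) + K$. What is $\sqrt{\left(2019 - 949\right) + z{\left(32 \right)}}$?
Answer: $\sqrt{1102} \approx 33.196$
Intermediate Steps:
$z{\left(K \right)} = K$ ($z{\left(K \right)} = \left(K^{2} + \left(- 2 K + K\right) K\right) + K = \left(K^{2} + - K K\right) + K = \left(K^{2} - K^{2}\right) + K = 0 + K = K$)
$\sqrt{\left(2019 - 949\right) + z{\left(32 \right)}} = \sqrt{\left(2019 - 949\right) + 32} = \sqrt{1070 + 32} = \sqrt{1102}$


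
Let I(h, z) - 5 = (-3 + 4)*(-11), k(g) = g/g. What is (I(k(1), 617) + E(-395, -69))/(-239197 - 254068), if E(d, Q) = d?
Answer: 401/493265 ≈ 0.00081295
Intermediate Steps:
k(g) = 1
I(h, z) = -6 (I(h, z) = 5 + (-3 + 4)*(-11) = 5 + 1*(-11) = 5 - 11 = -6)
(I(k(1), 617) + E(-395, -69))/(-239197 - 254068) = (-6 - 395)/(-239197 - 254068) = -401/(-493265) = -401*(-1/493265) = 401/493265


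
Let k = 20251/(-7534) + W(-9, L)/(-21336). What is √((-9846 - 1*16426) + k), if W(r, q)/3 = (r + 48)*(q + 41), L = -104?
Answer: 5*I*√3848668566004598/1913636 ≈ 162.09*I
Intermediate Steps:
W(r, q) = 3*(41 + q)*(48 + r) (W(r, q) = 3*((r + 48)*(q + 41)) = 3*((48 + r)*(41 + q)) = 3*((41 + q)*(48 + r)) = 3*(41 + q)*(48 + r))
k = -8965291/3827272 (k = 20251/(-7534) + (5904 + 123*(-9) + 144*(-104) + 3*(-104)*(-9))/(-21336) = 20251*(-1/7534) + (5904 - 1107 - 14976 + 2808)*(-1/21336) = -20251/7534 - 7371*(-1/21336) = -20251/7534 + 351/1016 = -8965291/3827272 ≈ -2.3425)
√((-9846 - 1*16426) + k) = √((-9846 - 1*16426) - 8965291/3827272) = √((-9846 - 16426) - 8965291/3827272) = √(-26272 - 8965291/3827272) = √(-100559055275/3827272) = 5*I*√3848668566004598/1913636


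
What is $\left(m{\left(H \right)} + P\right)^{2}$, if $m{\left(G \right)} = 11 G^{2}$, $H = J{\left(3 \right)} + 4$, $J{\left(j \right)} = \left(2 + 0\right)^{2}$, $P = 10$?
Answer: $509796$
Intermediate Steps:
$J{\left(j \right)} = 4$ ($J{\left(j \right)} = 2^{2} = 4$)
$H = 8$ ($H = 4 + 4 = 8$)
$\left(m{\left(H \right)} + P\right)^{2} = \left(11 \cdot 8^{2} + 10\right)^{2} = \left(11 \cdot 64 + 10\right)^{2} = \left(704 + 10\right)^{2} = 714^{2} = 509796$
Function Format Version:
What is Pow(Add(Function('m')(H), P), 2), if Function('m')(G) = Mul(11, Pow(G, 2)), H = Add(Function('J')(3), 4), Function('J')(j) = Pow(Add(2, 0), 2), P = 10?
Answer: 509796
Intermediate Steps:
Function('J')(j) = 4 (Function('J')(j) = Pow(2, 2) = 4)
H = 8 (H = Add(4, 4) = 8)
Pow(Add(Function('m')(H), P), 2) = Pow(Add(Mul(11, Pow(8, 2)), 10), 2) = Pow(Add(Mul(11, 64), 10), 2) = Pow(Add(704, 10), 2) = Pow(714, 2) = 509796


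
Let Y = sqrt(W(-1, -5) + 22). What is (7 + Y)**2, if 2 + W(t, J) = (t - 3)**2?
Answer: 169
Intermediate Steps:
W(t, J) = -2 + (-3 + t)**2 (W(t, J) = -2 + (t - 3)**2 = -2 + (-3 + t)**2)
Y = 6 (Y = sqrt((-2 + (-3 - 1)**2) + 22) = sqrt((-2 + (-4)**2) + 22) = sqrt((-2 + 16) + 22) = sqrt(14 + 22) = sqrt(36) = 6)
(7 + Y)**2 = (7 + 6)**2 = 13**2 = 169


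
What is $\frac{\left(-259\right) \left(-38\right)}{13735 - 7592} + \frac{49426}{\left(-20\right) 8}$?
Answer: $- \frac{151024599}{491440} \approx -307.31$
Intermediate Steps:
$\frac{\left(-259\right) \left(-38\right)}{13735 - 7592} + \frac{49426}{\left(-20\right) 8} = \frac{9842}{13735 - 7592} + \frac{49426}{-160} = \frac{9842}{6143} + 49426 \left(- \frac{1}{160}\right) = 9842 \cdot \frac{1}{6143} - \frac{24713}{80} = \frac{9842}{6143} - \frac{24713}{80} = - \frac{151024599}{491440}$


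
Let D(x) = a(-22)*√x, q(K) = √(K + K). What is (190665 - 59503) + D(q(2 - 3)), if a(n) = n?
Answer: 131162 - 22*2^(¼)*√I ≈ 1.3114e+5 - 18.5*I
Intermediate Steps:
q(K) = √2*√K (q(K) = √(2*K) = √2*√K)
D(x) = -22*√x
(190665 - 59503) + D(q(2 - 3)) = (190665 - 59503) - 22*2^(¼)*(2 - 3)^(¼) = 131162 - 22*(-1)^(¼)*2^(¼) = 131162 - 22*2^(¼)*√I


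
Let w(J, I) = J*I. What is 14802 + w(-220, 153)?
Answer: -18858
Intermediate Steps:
w(J, I) = I*J
14802 + w(-220, 153) = 14802 + 153*(-220) = 14802 - 33660 = -18858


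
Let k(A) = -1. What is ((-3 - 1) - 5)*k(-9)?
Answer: 9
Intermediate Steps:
((-3 - 1) - 5)*k(-9) = ((-3 - 1) - 5)*(-1) = (-4 - 5)*(-1) = -9*(-1) = 9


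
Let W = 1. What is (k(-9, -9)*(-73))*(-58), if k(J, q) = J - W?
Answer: -42340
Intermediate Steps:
k(J, q) = -1 + J (k(J, q) = J - 1*1 = J - 1 = -1 + J)
(k(-9, -9)*(-73))*(-58) = ((-1 - 9)*(-73))*(-58) = -10*(-73)*(-58) = 730*(-58) = -42340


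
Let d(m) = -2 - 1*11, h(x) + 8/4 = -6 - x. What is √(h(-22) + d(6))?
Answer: 1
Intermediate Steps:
h(x) = -8 - x (h(x) = -2 + (-6 - x) = -8 - x)
d(m) = -13 (d(m) = -2 - 11 = -13)
√(h(-22) + d(6)) = √((-8 - 1*(-22)) - 13) = √((-8 + 22) - 13) = √(14 - 13) = √1 = 1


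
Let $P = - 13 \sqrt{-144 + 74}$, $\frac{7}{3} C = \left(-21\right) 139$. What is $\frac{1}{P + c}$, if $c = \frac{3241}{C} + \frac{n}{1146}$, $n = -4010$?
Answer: $- \frac{13372572006}{26058661695911} + \frac{57092801481 i \sqrt{70}}{52117323391822} \approx -0.00051317 + 0.0091653 i$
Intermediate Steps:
$C = -1251$ ($C = \frac{3 \left(\left(-21\right) 139\right)}{7} = \frac{3}{7} \left(-2919\right) = -1251$)
$c = - \frac{1455116}{238941}$ ($c = \frac{3241}{-1251} - \frac{4010}{1146} = 3241 \left(- \frac{1}{1251}\right) - \frac{2005}{573} = - \frac{3241}{1251} - \frac{2005}{573} = - \frac{1455116}{238941} \approx -6.0899$)
$P = - 13 i \sqrt{70}$ ($P = - 13 \sqrt{-70} = - 13 i \sqrt{70} \approx - 108.77 i$)
$\frac{1}{P + c} = \frac{1}{- 13 i \sqrt{70} - \frac{1455116}{238941}} = \frac{1}{- \frac{1455116}{238941} - 13 i \sqrt{70}}$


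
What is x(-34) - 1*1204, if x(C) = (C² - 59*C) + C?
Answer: 1924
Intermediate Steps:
x(C) = C² - 58*C
x(-34) - 1*1204 = -34*(-58 - 34) - 1*1204 = -34*(-92) - 1204 = 3128 - 1204 = 1924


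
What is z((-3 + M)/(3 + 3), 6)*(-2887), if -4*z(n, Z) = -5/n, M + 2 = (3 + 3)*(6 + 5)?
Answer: -43305/122 ≈ -354.96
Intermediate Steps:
M = 64 (M = -2 + (3 + 3)*(6 + 5) = -2 + 6*11 = -2 + 66 = 64)
z(n, Z) = 5/(4*n) (z(n, Z) = -(-5)/(4*n) = 5/(4*n))
z((-3 + M)/(3 + 3), 6)*(-2887) = (5/(4*(((-3 + 64)/(3 + 3)))))*(-2887) = (5/(4*((61/6))))*(-2887) = (5/(4*((61*(⅙)))))*(-2887) = (5/(4*(61/6)))*(-2887) = ((5/4)*(6/61))*(-2887) = (15/122)*(-2887) = -43305/122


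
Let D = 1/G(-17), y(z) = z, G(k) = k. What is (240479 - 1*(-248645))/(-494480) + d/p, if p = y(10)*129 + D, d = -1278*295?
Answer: -794983095449/2710862980 ≈ -293.26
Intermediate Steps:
d = -377010
D = -1/17 (D = 1/(-17) = -1/17 ≈ -0.058824)
p = 21929/17 (p = 10*129 - 1/17 = 1290 - 1/17 = 21929/17 ≈ 1289.9)
(240479 - 1*(-248645))/(-494480) + d/p = (240479 - 1*(-248645))/(-494480) - 377010/21929/17 = (240479 + 248645)*(-1/494480) - 377010*17/21929 = 489124*(-1/494480) - 6409170/21929 = -122281/123620 - 6409170/21929 = -794983095449/2710862980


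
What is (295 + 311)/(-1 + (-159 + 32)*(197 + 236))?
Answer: -303/27496 ≈ -0.011020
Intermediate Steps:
(295 + 311)/(-1 + (-159 + 32)*(197 + 236)) = 606/(-1 - 127*433) = 606/(-1 - 54991) = 606/(-54992) = 606*(-1/54992) = -303/27496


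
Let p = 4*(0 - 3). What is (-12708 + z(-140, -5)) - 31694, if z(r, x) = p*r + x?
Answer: -42727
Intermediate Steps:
p = -12 (p = 4*(-3) = -12)
z(r, x) = x - 12*r (z(r, x) = -12*r + x = x - 12*r)
(-12708 + z(-140, -5)) - 31694 = (-12708 + (-5 - 12*(-140))) - 31694 = (-12708 + (-5 + 1680)) - 31694 = (-12708 + 1675) - 31694 = -11033 - 31694 = -42727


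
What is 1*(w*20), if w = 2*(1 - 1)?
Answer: 0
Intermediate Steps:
w = 0 (w = 2*0 = 0)
1*(w*20) = 1*(0*20) = 1*0 = 0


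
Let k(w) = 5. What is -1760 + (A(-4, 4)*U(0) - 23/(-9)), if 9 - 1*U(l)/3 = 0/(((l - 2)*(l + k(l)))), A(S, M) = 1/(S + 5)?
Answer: -15574/9 ≈ -1730.4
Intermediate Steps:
A(S, M) = 1/(5 + S)
U(l) = 27 (U(l) = 27 - 0/((l - 2)*(l + 5)) = 27 - 0/((-2 + l)*(5 + l)) = 27 - 0*1/((-2 + l)*(5 + l)) = 27 - 3*0 = 27 + 0 = 27)
-1760 + (A(-4, 4)*U(0) - 23/(-9)) = -1760 + (27/(5 - 4) - 23/(-9)) = -1760 + (27/1 - 23*(-1/9)) = -1760 + (1*27 + 23/9) = -1760 + (27 + 23/9) = -1760 + 266/9 = -15574/9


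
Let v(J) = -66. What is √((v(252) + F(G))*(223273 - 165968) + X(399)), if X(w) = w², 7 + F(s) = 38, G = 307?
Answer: I*√1846474 ≈ 1358.8*I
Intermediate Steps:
F(s) = 31 (F(s) = -7 + 38 = 31)
√((v(252) + F(G))*(223273 - 165968) + X(399)) = √((-66 + 31)*(223273 - 165968) + 399²) = √(-35*57305 + 159201) = √(-2005675 + 159201) = √(-1846474) = I*√1846474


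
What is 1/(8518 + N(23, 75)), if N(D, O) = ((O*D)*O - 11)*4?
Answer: 1/525974 ≈ 1.9012e-6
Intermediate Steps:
N(D, O) = -44 + 4*D*O² (N(D, O) = ((D*O)*O - 11)*4 = (D*O² - 11)*4 = (-11 + D*O²)*4 = -44 + 4*D*O²)
1/(8518 + N(23, 75)) = 1/(8518 + (-44 + 4*23*75²)) = 1/(8518 + (-44 + 4*23*5625)) = 1/(8518 + (-44 + 517500)) = 1/(8518 + 517456) = 1/525974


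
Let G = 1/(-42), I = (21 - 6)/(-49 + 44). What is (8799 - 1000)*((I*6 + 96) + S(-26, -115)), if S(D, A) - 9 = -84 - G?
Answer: 990473/42 ≈ 23583.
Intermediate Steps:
I = -3 (I = 15/(-5) = 15*(-⅕) = -3)
G = -1/42 ≈ -0.023810
S(D, A) = -3149/42 (S(D, A) = 9 + (-84 - 1*(-1/42)) = 9 + (-84 + 1/42) = 9 - 3527/42 = -3149/42)
(8799 - 1000)*((I*6 + 96) + S(-26, -115)) = (8799 - 1000)*((-3*6 + 96) - 3149/42) = 7799*((-18 + 96) - 3149/42) = 7799*(78 - 3149/42) = 7799*(127/42) = 990473/42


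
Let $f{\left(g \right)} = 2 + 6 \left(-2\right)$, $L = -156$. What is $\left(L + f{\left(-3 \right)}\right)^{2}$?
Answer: $27556$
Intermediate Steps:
$f{\left(g \right)} = -10$ ($f{\left(g \right)} = 2 - 12 = -10$)
$\left(L + f{\left(-3 \right)}\right)^{2} = \left(-156 - 10\right)^{2} = \left(-166\right)^{2} = 27556$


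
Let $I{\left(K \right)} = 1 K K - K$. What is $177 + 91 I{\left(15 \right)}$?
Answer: $19287$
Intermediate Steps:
$I{\left(K \right)} = K^{2} - K$ ($I{\left(K \right)} = K K - K = K^{2} - K$)
$177 + 91 I{\left(15 \right)} = 177 + 91 \cdot 15 \left(-1 + 15\right) = 177 + 91 \cdot 15 \cdot 14 = 177 + 91 \cdot 210 = 177 + 19110 = 19287$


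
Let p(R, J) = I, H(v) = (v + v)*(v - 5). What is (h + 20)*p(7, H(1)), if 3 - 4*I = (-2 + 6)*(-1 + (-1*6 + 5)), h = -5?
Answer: 165/4 ≈ 41.250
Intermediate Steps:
H(v) = 2*v*(-5 + v) (H(v) = (2*v)*(-5 + v) = 2*v*(-5 + v))
I = 11/4 (I = ¾ - (-2 + 6)*(-1 + (-1*6 + 5))/4 = ¾ - (-1 + (-6 + 5)) = ¾ - (-1 - 1) = ¾ - (-2) = ¾ - ¼*(-8) = ¾ + 2 = 11/4 ≈ 2.7500)
p(R, J) = 11/4
(h + 20)*p(7, H(1)) = (-5 + 20)*(11/4) = 15*(11/4) = 165/4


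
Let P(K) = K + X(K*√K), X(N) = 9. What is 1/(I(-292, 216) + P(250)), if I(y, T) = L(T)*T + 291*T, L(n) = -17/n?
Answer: 1/63098 ≈ 1.5848e-5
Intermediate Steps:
I(y, T) = -17 + 291*T (I(y, T) = (-17/T)*T + 291*T = -17 + 291*T)
P(K) = 9 + K (P(K) = K + 9 = 9 + K)
1/(I(-292, 216) + P(250)) = 1/((-17 + 291*216) + (9 + 250)) = 1/((-17 + 62856) + 259) = 1/(62839 + 259) = 1/63098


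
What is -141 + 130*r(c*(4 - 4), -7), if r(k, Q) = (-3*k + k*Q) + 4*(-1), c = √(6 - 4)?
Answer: -661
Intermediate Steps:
c = √2 ≈ 1.4142
r(k, Q) = -4 - 3*k + Q*k (r(k, Q) = (-3*k + Q*k) - 4 = -4 - 3*k + Q*k)
-141 + 130*r(c*(4 - 4), -7) = -141 + 130*(-4 - 3*√2*(4 - 4) - 7*√2*(4 - 4)) = -141 + 130*(-4 - 3*√2*0 - 7*√2*0) = -141 + 130*(-4 - 3*0 - 7*0) = -141 + 130*(-4 + 0 + 0) = -141 + 130*(-4) = -141 - 520 = -661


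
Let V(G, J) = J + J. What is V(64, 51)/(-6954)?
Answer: -17/1159 ≈ -0.014668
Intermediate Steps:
V(G, J) = 2*J
V(64, 51)/(-6954) = (2*51)/(-6954) = 102*(-1/6954) = -17/1159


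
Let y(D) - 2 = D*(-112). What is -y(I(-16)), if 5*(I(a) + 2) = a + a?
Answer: -4714/5 ≈ -942.80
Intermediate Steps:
I(a) = -2 + 2*a/5 (I(a) = -2 + (a + a)/5 = -2 + (2*a)/5 = -2 + 2*a/5)
y(D) = 2 - 112*D (y(D) = 2 + D*(-112) = 2 - 112*D)
-y(I(-16)) = -(2 - 112*(-2 + (⅖)*(-16))) = -(2 - 112*(-2 - 32/5)) = -(2 - 112*(-42/5)) = -(2 + 4704/5) = -1*4714/5 = -4714/5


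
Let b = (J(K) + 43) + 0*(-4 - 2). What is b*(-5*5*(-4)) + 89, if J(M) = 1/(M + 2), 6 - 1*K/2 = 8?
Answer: 4339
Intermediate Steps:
K = -4 (K = 12 - 2*8 = 12 - 16 = -4)
J(M) = 1/(2 + M)
b = 85/2 (b = (1/(2 - 4) + 43) + 0*(-4 - 2) = (1/(-2) + 43) + 0*(-6) = (-½ + 43) + 0 = 85/2 + 0 = 85/2 ≈ 42.500)
b*(-5*5*(-4)) + 89 = 85*(-5*5*(-4))/2 + 89 = 85*(-25*(-4))/2 + 89 = (85/2)*100 + 89 = 4250 + 89 = 4339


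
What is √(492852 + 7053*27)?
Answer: √683283 ≈ 826.61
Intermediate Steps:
√(492852 + 7053*27) = √(492852 + 190431) = √683283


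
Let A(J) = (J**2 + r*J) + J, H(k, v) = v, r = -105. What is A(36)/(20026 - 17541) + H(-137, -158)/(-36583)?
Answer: -89162554/90908755 ≈ -0.98079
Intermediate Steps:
A(J) = J**2 - 104*J (A(J) = (J**2 - 105*J) + J = J**2 - 104*J)
A(36)/(20026 - 17541) + H(-137, -158)/(-36583) = (36*(-104 + 36))/(20026 - 17541) - 158/(-36583) = (36*(-68))/2485 - 158*(-1/36583) = -2448*1/2485 + 158/36583 = -2448/2485 + 158/36583 = -89162554/90908755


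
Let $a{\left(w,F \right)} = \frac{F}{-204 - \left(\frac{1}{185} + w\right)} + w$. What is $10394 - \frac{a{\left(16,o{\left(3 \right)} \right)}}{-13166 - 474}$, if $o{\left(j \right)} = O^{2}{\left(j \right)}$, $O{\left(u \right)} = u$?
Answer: $\frac{1923450245237}{185053880} \approx 10394.0$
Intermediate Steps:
$o{\left(j \right)} = j^{2}$
$a{\left(w,F \right)} = w + \frac{F}{- \frac{37741}{185} - w}$ ($a{\left(w,F \right)} = \frac{F}{-204 - \left(\frac{1}{185} + w\right)} + w = \frac{F}{- \frac{37741}{185} - w} + w = w + \frac{F}{- \frac{37741}{185} - w}$)
$10394 - \frac{a{\left(16,o{\left(3 \right)} \right)}}{-13166 - 474} = 10394 - \frac{\frac{1}{37741 + 185 \cdot 16} \left(- 185 \cdot 3^{2} + 185 \cdot 16^{2} + 37741 \cdot 16\right)}{-13166 - 474} = 10394 - \frac{\frac{1}{37741 + 2960} \left(\left(-185\right) 9 + 185 \cdot 256 + 603856\right)}{-13166 - 474} = 10394 - \frac{\frac{1}{40701} \left(-1665 + 47360 + 603856\right)}{-13640} = 10394 - \frac{1}{40701} \cdot 649551 \left(- \frac{1}{13640}\right) = 10394 - \frac{216517}{13567} \left(- \frac{1}{13640}\right) = 10394 - - \frac{216517}{185053880} = 10394 + \frac{216517}{185053880} = \frac{1923450245237}{185053880}$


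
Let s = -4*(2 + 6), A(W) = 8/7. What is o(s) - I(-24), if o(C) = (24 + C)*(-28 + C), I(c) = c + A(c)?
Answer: 3520/7 ≈ 502.86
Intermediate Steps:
A(W) = 8/7 (A(W) = 8*(1/7) = 8/7)
s = -32 (s = -4*8 = -32)
I(c) = 8/7 + c (I(c) = c + 8/7 = 8/7 + c)
o(C) = (-28 + C)*(24 + C)
o(s) - I(-24) = (-672 + (-32)**2 - 4*(-32)) - (8/7 - 24) = (-672 + 1024 + 128) - 1*(-160/7) = 480 + 160/7 = 3520/7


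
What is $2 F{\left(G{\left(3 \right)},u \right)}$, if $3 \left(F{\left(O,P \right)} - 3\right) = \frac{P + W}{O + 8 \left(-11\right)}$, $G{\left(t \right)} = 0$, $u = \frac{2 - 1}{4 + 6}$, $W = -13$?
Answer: $\frac{2683}{440} \approx 6.0977$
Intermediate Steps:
$u = \frac{1}{10}$ ($u = \frac{1}{10} \cdot 1 = \frac{1}{10} \approx 0.1$)
$F{\left(O,P \right)} = 3 + \frac{-13 + P}{3 \left(-88 + O\right)}$ ($F{\left(O,P \right)} = 3 + \frac{\left(P - 13\right) \frac{1}{O + 8 \left(-11\right)}}{3} = 3 + \frac{\left(-13 + P\right) \frac{1}{O - 88}}{3} = 3 + \frac{\left(-13 + P\right) \frac{1}{-88 + O}}{3} = 3 + \frac{\frac{1}{-88 + O} \left(-13 + P\right)}{3} = 3 + \frac{-13 + P}{3 \left(-88 + O\right)}$)
$2 F{\left(G{\left(3 \right)},u \right)} = 2 \frac{-805 + \frac{1}{10} + 9 \cdot 0}{3 \left(-88 + 0\right)} = 2 \frac{-805 + \frac{1}{10} + 0}{3 \left(-88\right)} = 2 \cdot \frac{1}{3} \left(- \frac{1}{88}\right) \left(- \frac{8049}{10}\right) = 2 \cdot \frac{2683}{880} = \frac{2683}{440}$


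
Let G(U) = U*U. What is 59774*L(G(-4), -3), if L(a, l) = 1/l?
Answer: -59774/3 ≈ -19925.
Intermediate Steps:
G(U) = U²
59774*L(G(-4), -3) = 59774/(-3) = 59774*(-⅓) = -59774/3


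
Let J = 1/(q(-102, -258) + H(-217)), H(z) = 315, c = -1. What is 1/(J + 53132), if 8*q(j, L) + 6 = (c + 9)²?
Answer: 1289/68487152 ≈ 1.8821e-5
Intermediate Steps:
q(j, L) = 29/4 (q(j, L) = -¾ + (-1 + 9)²/8 = -¾ + (⅛)*8² = -¾ + (⅛)*64 = -¾ + 8 = 29/4)
J = 4/1289 (J = 1/(29/4 + 315) = 1/(1289/4) = 4/1289 ≈ 0.0031032)
1/(J + 53132) = 1/(4/1289 + 53132) = 1/(68487152/1289) = 1289/68487152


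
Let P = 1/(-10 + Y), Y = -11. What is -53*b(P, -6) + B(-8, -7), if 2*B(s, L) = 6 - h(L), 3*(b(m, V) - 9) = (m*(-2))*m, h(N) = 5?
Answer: -1260607/2646 ≈ -476.42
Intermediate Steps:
P = -1/21 (P = 1/(-10 - 11) = 1/(-21) = -1/21 ≈ -0.047619)
b(m, V) = 9 - 2*m²/3 (b(m, V) = 9 + ((m*(-2))*m)/3 = 9 + ((-2*m)*m)/3 = 9 + (-2*m²)/3 = 9 - 2*m²/3)
B(s, L) = ½ (B(s, L) = (6 - 1*5)/2 = (6 - 5)/2 = (½)*1 = ½)
-53*b(P, -6) + B(-8, -7) = -53*(9 - 2*(-1/21)²/3) + ½ = -53*(9 - ⅔*1/441) + ½ = -53*(9 - 2/1323) + ½ = -53*11905/1323 + ½ = -630965/1323 + ½ = -1260607/2646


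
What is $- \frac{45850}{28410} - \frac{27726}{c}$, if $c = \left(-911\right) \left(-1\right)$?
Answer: $- \frac{82946501}{2588151} \approx -32.049$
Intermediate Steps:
$c = 911$
$- \frac{45850}{28410} - \frac{27726}{c} = - \frac{45850}{28410} - \frac{27726}{911} = \left(-45850\right) \frac{1}{28410} - \frac{27726}{911} = - \frac{4585}{2841} - \frac{27726}{911} = - \frac{82946501}{2588151}$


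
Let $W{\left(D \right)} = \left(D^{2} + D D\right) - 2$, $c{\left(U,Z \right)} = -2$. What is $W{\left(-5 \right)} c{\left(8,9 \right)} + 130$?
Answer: $34$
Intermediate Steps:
$W{\left(D \right)} = -2 + 2 D^{2}$ ($W{\left(D \right)} = \left(D^{2} + D^{2}\right) - 2 = 2 D^{2} - 2 = -2 + 2 D^{2}$)
$W{\left(-5 \right)} c{\left(8,9 \right)} + 130 = \left(-2 + 2 \left(-5\right)^{2}\right) \left(-2\right) + 130 = \left(-2 + 2 \cdot 25\right) \left(-2\right) + 130 = \left(-2 + 50\right) \left(-2\right) + 130 = 48 \left(-2\right) + 130 = -96 + 130 = 34$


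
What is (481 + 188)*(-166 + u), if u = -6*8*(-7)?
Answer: 113730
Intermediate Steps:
u = 336 (u = -48*(-7) = 336)
(481 + 188)*(-166 + u) = (481 + 188)*(-166 + 336) = 669*170 = 113730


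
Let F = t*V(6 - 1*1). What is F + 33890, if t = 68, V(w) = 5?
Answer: 34230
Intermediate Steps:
F = 340 (F = 68*5 = 340)
F + 33890 = 340 + 33890 = 34230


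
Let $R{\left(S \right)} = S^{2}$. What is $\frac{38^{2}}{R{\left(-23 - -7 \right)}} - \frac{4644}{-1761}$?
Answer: $\frac{310979}{37568} \approx 8.2778$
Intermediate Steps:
$\frac{38^{2}}{R{\left(-23 - -7 \right)}} - \frac{4644}{-1761} = \frac{38^{2}}{\left(-23 - -7\right)^{2}} - \frac{4644}{-1761} = \frac{1444}{\left(-23 + 7\right)^{2}} - - \frac{1548}{587} = \frac{1444}{\left(-16\right)^{2}} + \frac{1548}{587} = \frac{1444}{256} + \frac{1548}{587} = 1444 \cdot \frac{1}{256} + \frac{1548}{587} = \frac{361}{64} + \frac{1548}{587} = \frac{310979}{37568}$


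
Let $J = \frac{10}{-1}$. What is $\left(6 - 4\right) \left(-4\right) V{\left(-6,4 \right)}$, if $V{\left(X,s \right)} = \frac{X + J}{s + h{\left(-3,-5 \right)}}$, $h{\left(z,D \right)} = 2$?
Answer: $\frac{64}{3} \approx 21.333$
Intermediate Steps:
$J = -10$ ($J = 10 \left(-1\right) = -10$)
$V{\left(X,s \right)} = \frac{-10 + X}{2 + s}$ ($V{\left(X,s \right)} = \frac{X - 10}{s + 2} = \frac{-10 + X}{2 + s}$)
$\left(6 - 4\right) \left(-4\right) V{\left(-6,4 \right)} = \left(6 - 4\right) \left(-4\right) \frac{-10 - 6}{2 + 4} = 2 \left(-4\right) \frac{1}{6} \left(-16\right) = - 8 \cdot \frac{1}{6} \left(-16\right) = \left(-8\right) \left(- \frac{8}{3}\right) = \frac{64}{3}$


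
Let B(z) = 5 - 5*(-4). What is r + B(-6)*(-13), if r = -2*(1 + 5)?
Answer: -337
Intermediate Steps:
B(z) = 25 (B(z) = 5 + 20 = 25)
r = -12 (r = -2*6 = -12)
r + B(-6)*(-13) = -12 + 25*(-13) = -12 - 325 = -337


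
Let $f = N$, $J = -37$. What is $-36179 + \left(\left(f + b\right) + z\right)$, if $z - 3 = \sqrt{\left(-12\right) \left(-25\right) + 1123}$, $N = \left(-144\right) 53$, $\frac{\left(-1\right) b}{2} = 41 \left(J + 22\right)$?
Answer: $-42578 + \sqrt{1423} \approx -42540.0$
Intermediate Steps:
$b = 1230$ ($b = - 2 \cdot 41 \left(-37 + 22\right) = - 2 \cdot 41 \left(-15\right) = \left(-2\right) \left(-615\right) = 1230$)
$N = -7632$
$f = -7632$
$z = 3 + \sqrt{1423}$ ($z = 3 + \sqrt{\left(-12\right) \left(-25\right) + 1123} = 3 + \sqrt{300 + 1123} = 3 + \sqrt{1423} \approx 40.723$)
$-36179 + \left(\left(f + b\right) + z\right) = -36179 + \left(\left(-7632 + 1230\right) + \left(3 + \sqrt{1423}\right)\right) = -36179 - \left(6399 - \sqrt{1423}\right) = -42578 + \sqrt{1423}$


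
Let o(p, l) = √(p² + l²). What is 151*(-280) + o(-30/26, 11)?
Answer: -42280 + √20674/13 ≈ -42269.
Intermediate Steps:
o(p, l) = √(l² + p²)
151*(-280) + o(-30/26, 11) = 151*(-280) + √(11² + (-30/26)²) = -42280 + √(121 + (-30*1/26)²) = -42280 + √(121 + (-15/13)²) = -42280 + √(121 + 225/169) = -42280 + √(20674/169) = -42280 + √20674/13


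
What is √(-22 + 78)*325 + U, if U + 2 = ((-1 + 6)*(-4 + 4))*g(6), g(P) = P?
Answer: -2 + 650*√14 ≈ 2430.1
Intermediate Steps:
U = -2 (U = -2 + ((-1 + 6)*(-4 + 4))*6 = -2 + (5*0)*6 = -2 + 0*6 = -2 + 0 = -2)
√(-22 + 78)*325 + U = √(-22 + 78)*325 - 2 = √56*325 - 2 = (2*√14)*325 - 2 = 650*√14 - 2 = -2 + 650*√14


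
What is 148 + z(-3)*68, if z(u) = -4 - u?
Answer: 80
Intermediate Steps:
148 + z(-3)*68 = 148 + (-4 - 1*(-3))*68 = 148 + (-4 + 3)*68 = 148 - 1*68 = 148 - 68 = 80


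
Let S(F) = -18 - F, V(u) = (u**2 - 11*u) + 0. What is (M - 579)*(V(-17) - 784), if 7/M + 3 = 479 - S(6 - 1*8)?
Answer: 21934297/123 ≈ 1.7833e+5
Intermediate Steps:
V(u) = u**2 - 11*u
M = 7/492 (M = 7/(-3 + (479 - (-18 - (6 - 1*8)))) = 7/(-3 + (479 - (-18 - (6 - 8)))) = 7/(-3 + (479 - (-18 - 1*(-2)))) = 7/(-3 + (479 - (-18 + 2))) = 7/(-3 + (479 - 1*(-16))) = 7/(-3 + (479 + 16)) = 7/(-3 + 495) = 7/492 ≈ 0.014228)
(M - 579)*(V(-17) - 784) = (7/492 - 579)*(-17*(-11 - 17) - 784) = -284861*(-17*(-28) - 784)/492 = -284861*(476 - 784)/492 = -284861/492*(-308) = 21934297/123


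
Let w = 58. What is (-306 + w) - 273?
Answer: -521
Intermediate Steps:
(-306 + w) - 273 = (-306 + 58) - 273 = -248 - 273 = -521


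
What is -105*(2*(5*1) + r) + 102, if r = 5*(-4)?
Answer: 1152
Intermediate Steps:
r = -20
-105*(2*(5*1) + r) + 102 = -105*(2*(5*1) - 20) + 102 = -105*(2*5 - 20) + 102 = -105*(10 - 20) + 102 = -105*(-10) + 102 = 1050 + 102 = 1152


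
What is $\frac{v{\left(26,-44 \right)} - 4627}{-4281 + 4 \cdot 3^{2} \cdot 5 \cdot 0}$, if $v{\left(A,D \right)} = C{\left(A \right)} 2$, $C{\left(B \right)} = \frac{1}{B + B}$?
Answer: $\frac{120301}{111306} \approx 1.0808$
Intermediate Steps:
$C{\left(B \right)} = \frac{1}{2 B}$
$v{\left(A,D \right)} = \frac{1}{A}$ ($v{\left(A,D \right)} = \frac{1}{2 A} 2 = \frac{1}{A}$)
$\frac{v{\left(26,-44 \right)} - 4627}{-4281 + 4 \cdot 3^{2} \cdot 5 \cdot 0} = \frac{\frac{1}{26} - 4627}{-4281 + 4 \cdot 3^{2} \cdot 5 \cdot 0} = \frac{\frac{1}{26} - 4627}{-4281 + 4 \cdot 9 \cdot 5 \cdot 0} = - \frac{120301}{26 \left(-4281 + 4 \cdot 45 \cdot 0\right)} = - \frac{120301}{26 \left(-4281 + 4 \cdot 0\right)} = - \frac{120301}{26 \left(-4281 + 0\right)} = - \frac{120301}{26 \left(-4281\right)} = \left(- \frac{120301}{26}\right) \left(- \frac{1}{4281}\right) = \frac{120301}{111306}$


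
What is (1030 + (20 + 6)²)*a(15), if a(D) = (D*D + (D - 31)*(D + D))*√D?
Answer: -435030*√15 ≈ -1.6849e+6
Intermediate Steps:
a(D) = √D*(D² + 2*D*(-31 + D)) (a(D) = (D² + (-31 + D)*(2*D))*√D = (D² + 2*D*(-31 + D))*√D = √D*(D² + 2*D*(-31 + D)))
(1030 + (20 + 6)²)*a(15) = (1030 + (20 + 6)²)*(15^(3/2)*(-62 + 3*15)) = (1030 + 26²)*((15*√15)*(-62 + 45)) = (1030 + 676)*((15*√15)*(-17)) = 1706*(-255*√15) = -435030*√15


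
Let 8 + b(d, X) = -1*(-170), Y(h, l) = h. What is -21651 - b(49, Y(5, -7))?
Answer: -21813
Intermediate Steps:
b(d, X) = 162 (b(d, X) = -8 - 1*(-170) = -8 + 170 = 162)
-21651 - b(49, Y(5, -7)) = -21651 - 1*162 = -21651 - 162 = -21813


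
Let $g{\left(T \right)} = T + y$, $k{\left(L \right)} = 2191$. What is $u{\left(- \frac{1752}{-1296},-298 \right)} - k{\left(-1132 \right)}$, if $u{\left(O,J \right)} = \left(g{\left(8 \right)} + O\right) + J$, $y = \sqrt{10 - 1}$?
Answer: $- \frac{133739}{54} \approx -2476.6$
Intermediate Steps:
$y = 3$ ($y = \sqrt{9} = 3$)
$g{\left(T \right)} = 3 + T$ ($g{\left(T \right)} = T + 3 = 3 + T$)
$u{\left(O,J \right)} = 11 + J + O$ ($u{\left(O,J \right)} = \left(\left(3 + 8\right) + O\right) + J = \left(11 + O\right) + J = 11 + J + O$)
$u{\left(- \frac{1752}{-1296},-298 \right)} - k{\left(-1132 \right)} = \left(11 - 298 - \frac{1752}{-1296}\right) - 2191 = \left(11 - 298 - - \frac{73}{54}\right) - 2191 = \left(11 - 298 + \frac{73}{54}\right) - 2191 = - \frac{15425}{54} - 2191 = - \frac{133739}{54}$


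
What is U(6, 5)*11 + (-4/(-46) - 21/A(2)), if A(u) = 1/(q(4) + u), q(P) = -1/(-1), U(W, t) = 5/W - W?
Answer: -16525/138 ≈ -119.75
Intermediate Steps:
U(W, t) = -W + 5/W
q(P) = 1 (q(P) = -1*(-1) = 1)
A(u) = 1/(1 + u)
U(6, 5)*11 + (-4/(-46) - 21/A(2)) = (-1*6 + 5/6)*11 + (-4/(-46) - 21/(1/(1 + 2))) = (-6 + 5*(1/6))*11 + (-4*(-1/46) - 21/(1/3)) = (-6 + 5/6)*11 + (2/23 - 21/1/3) = -31/6*11 + (2/23 - 21*3) = -341/6 + (2/23 - 63) = -341/6 - 1447/23 = -16525/138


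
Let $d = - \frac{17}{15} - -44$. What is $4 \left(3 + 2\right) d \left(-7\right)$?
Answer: $- \frac{18004}{3} \approx -6001.3$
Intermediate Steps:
$d = \frac{643}{15}$ ($d = \left(-17\right) \frac{1}{15} + 44 = - \frac{17}{15} + 44 = \frac{643}{15} \approx 42.867$)
$4 \left(3 + 2\right) d \left(-7\right) = 4 \left(3 + 2\right) \frac{643}{15} \left(-7\right) = 4 \cdot 5 \cdot \frac{643}{15} \left(-7\right) = 20 \cdot \frac{643}{15} \left(-7\right) = \frac{2572}{3} \left(-7\right) = - \frac{18004}{3}$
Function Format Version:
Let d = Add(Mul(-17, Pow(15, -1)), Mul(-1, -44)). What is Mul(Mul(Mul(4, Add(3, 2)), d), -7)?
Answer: Rational(-18004, 3) ≈ -6001.3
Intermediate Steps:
d = Rational(643, 15) (d = Add(Mul(-17, Rational(1, 15)), 44) = Add(Rational(-17, 15), 44) = Rational(643, 15) ≈ 42.867)
Mul(Mul(Mul(4, Add(3, 2)), d), -7) = Mul(Mul(Mul(4, Add(3, 2)), Rational(643, 15)), -7) = Mul(Mul(Mul(4, 5), Rational(643, 15)), -7) = Mul(Mul(20, Rational(643, 15)), -7) = Mul(Rational(2572, 3), -7) = Rational(-18004, 3)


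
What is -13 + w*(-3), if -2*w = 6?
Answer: -4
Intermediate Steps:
w = -3 (w = -½*6 = -3)
-13 + w*(-3) = -13 - 3*(-3) = -13 + 9 = -4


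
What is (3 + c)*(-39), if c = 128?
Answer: -5109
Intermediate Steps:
(3 + c)*(-39) = (3 + 128)*(-39) = 131*(-39) = -5109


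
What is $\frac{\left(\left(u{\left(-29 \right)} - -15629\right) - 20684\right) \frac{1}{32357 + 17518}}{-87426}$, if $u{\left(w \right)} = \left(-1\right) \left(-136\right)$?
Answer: $\frac{4919}{4360371750} \approx 1.1281 \cdot 10^{-6}$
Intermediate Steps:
$u{\left(w \right)} = 136$
$\frac{\left(\left(u{\left(-29 \right)} - -15629\right) - 20684\right) \frac{1}{32357 + 17518}}{-87426} = \frac{\left(\left(136 - -15629\right) - 20684\right) \frac{1}{32357 + 17518}}{-87426} = \frac{\left(136 + 15629\right) - 20684}{49875} \left(- \frac{1}{87426}\right) = \left(15765 - 20684\right) \frac{1}{49875} \left(- \frac{1}{87426}\right) = \left(-4919\right) \frac{1}{49875} \left(- \frac{1}{87426}\right) = \left(- \frac{4919}{49875}\right) \left(- \frac{1}{87426}\right) = \frac{4919}{4360371750}$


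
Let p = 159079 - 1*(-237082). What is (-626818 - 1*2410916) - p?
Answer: -3433895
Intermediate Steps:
p = 396161 (p = 159079 + 237082 = 396161)
(-626818 - 1*2410916) - p = (-626818 - 1*2410916) - 1*396161 = (-626818 - 2410916) - 396161 = -3037734 - 396161 = -3433895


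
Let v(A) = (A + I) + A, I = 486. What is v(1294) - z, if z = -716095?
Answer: 719169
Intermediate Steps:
v(A) = 486 + 2*A (v(A) = (A + 486) + A = (486 + A) + A = 486 + 2*A)
v(1294) - z = (486 + 2*1294) - 1*(-716095) = (486 + 2588) + 716095 = 3074 + 716095 = 719169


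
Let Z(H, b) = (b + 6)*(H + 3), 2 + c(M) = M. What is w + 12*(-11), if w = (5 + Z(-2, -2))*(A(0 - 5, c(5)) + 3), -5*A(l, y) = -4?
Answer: -489/5 ≈ -97.800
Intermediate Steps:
c(M) = -2 + M
Z(H, b) = (3 + H)*(6 + b) (Z(H, b) = (6 + b)*(3 + H) = (3 + H)*(6 + b))
A(l, y) = ⅘ (A(l, y) = -⅕*(-4) = ⅘)
w = 171/5 (w = (5 + (18 + 3*(-2) + 6*(-2) - 2*(-2)))*(⅘ + 3) = (5 + (18 - 6 - 12 + 4))*(19/5) = (5 + 4)*(19/5) = 9*(19/5) = 171/5 ≈ 34.200)
w + 12*(-11) = 171/5 + 12*(-11) = 171/5 - 132 = -489/5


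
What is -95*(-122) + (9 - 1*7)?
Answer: 11592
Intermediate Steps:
-95*(-122) + (9 - 1*7) = 11590 + (9 - 7) = 11590 + 2 = 11592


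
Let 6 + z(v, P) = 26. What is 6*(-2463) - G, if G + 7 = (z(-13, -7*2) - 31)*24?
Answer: -14507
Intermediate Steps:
z(v, P) = 20 (z(v, P) = -6 + 26 = 20)
G = -271 (G = -7 + (20 - 31)*24 = -7 - 11*24 = -7 - 264 = -271)
6*(-2463) - G = 6*(-2463) - 1*(-271) = -14778 + 271 = -14507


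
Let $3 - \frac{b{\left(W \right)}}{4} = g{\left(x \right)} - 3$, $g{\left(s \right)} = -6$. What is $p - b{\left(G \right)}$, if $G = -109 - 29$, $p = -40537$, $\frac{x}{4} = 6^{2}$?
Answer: $-40585$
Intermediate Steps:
$x = 144$ ($x = 4 \cdot 6^{2} = 4 \cdot 36 = 144$)
$G = -138$
$b{\left(W \right)} = 48$ ($b{\left(W \right)} = 12 - 4 \left(-6 - 3\right) = 12 - -36 = 12 + 36 = 48$)
$p - b{\left(G \right)} = -40537 - 48 = -40585$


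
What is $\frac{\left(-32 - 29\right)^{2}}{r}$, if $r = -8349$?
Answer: $- \frac{3721}{8349} \approx -0.44568$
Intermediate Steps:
$\frac{\left(-32 - 29\right)^{2}}{r} = \frac{\left(-32 - 29\right)^{2}}{-8349} = \left(-61\right)^{2} \left(- \frac{1}{8349}\right) = 3721 \left(- \frac{1}{8349}\right) = - \frac{3721}{8349}$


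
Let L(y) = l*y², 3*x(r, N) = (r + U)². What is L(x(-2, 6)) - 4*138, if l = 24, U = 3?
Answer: -1648/3 ≈ -549.33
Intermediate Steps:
x(r, N) = (3 + r)²/3 (x(r, N) = (r + 3)²/3 = (3 + r)²/3)
L(y) = 24*y²
L(x(-2, 6)) - 4*138 = 24*((3 - 2)²/3)² - 4*138 = 24*((⅓)*1²)² - 1*552 = 24*((⅓)*1)² - 552 = 24*(⅓)² - 552 = 24*(⅑) - 552 = 8/3 - 552 = -1648/3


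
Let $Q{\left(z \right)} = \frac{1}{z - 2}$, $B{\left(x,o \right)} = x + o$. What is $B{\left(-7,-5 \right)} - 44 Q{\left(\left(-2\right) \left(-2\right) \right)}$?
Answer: $-34$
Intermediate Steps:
$B{\left(x,o \right)} = o + x$
$Q{\left(z \right)} = \frac{1}{-2 + z}$
$B{\left(-7,-5 \right)} - 44 Q{\left(\left(-2\right) \left(-2\right) \right)} = \left(-5 - 7\right) - \frac{44}{-2 - -4} = -12 - \frac{44}{-2 + 4} = -12 - \frac{44}{2} = -12 - 22 = -34$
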